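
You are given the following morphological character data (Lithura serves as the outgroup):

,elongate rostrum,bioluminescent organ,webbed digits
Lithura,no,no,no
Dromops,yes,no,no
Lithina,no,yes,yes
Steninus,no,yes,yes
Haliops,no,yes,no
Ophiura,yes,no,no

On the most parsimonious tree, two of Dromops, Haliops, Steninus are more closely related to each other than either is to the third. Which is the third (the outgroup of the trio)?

Dromops

The outgroup has state 'no' for every character, so 'yes' is the derived state throughout.
elongate rostrum (derived state 'yes') is shared by Dromops and Ophiura — a synapomorphy uniting that clade.
bioluminescent organ: derived state 'yes' in Haliops, Lithina, and Steninus only — synapomorphy for {Haliops, Lithina, Steninus}.
webbed digits: derived state 'yes' in Lithina and Steninus only — synapomorphy for {Lithina, Steninus}.
Most parsimonious ingroup topology: ((Dromops,Ophiura),((Lithina,Steninus),Haliops)).
Haliops and Steninus share a more recent common ancestor with each other than either does with Dromops, so Dromops is the least closely related of the three.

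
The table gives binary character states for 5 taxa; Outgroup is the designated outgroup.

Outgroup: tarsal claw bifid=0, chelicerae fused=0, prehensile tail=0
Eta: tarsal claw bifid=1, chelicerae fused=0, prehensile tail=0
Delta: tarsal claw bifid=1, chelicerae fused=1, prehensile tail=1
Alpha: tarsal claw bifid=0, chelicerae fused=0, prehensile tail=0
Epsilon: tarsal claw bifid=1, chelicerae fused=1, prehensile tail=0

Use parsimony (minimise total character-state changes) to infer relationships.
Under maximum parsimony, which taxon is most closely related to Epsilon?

Delta

The outgroup has state '0' for every character, so '1' is the derived state throughout.
tarsal claw bifid: derived state '1' in Delta, Epsilon, and Eta only — synapomorphy for {Delta, Epsilon, Eta}.
chelicerae fused (derived state '1') is shared by Delta and Epsilon — a synapomorphy uniting that clade.
prehensile tail (derived state '1') is unique to Delta (autapomorphy; uninformative for grouping).
Most parsimonious ingroup topology: ((Eta,(Delta,Epsilon)),Alpha).
Epsilon and Delta form a cherry on this tree, so they are sister taxa.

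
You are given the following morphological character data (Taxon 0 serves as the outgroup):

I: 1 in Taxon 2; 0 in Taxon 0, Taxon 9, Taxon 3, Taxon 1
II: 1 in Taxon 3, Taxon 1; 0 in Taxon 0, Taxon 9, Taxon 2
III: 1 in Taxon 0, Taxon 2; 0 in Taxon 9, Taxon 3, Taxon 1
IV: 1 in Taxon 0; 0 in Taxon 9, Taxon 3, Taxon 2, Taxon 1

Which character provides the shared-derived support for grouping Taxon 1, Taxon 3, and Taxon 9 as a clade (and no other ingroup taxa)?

Character polarity is set by the outgroup: the derived state is whichever differs from the outgroup's state, so for III, IV the derived state is '0', and for the remaining characters it is '1'.
I: derived state '1' in Taxon 2 only — an autapomorphy, so it tells us nothing about relationships among taxa.
II: derived state '1' in Taxon 1 and Taxon 3 only — synapomorphy for {Taxon 1, Taxon 3}.
III (derived state '0') is shared by Taxon 1, Taxon 3, and Taxon 9 — a synapomorphy uniting that clade.
IV (derived state '0') is shared by all ingroup taxa — unites the whole ingroup.
Most parsimonious ingroup topology: ((Taxon 9,(Taxon 3,Taxon 1)),Taxon 2).
The clade {Taxon 1, Taxon 3, Taxon 9} is supported by III: its derived state '0' occurs in exactly those taxa and in no other taxon (including the outgroup).

III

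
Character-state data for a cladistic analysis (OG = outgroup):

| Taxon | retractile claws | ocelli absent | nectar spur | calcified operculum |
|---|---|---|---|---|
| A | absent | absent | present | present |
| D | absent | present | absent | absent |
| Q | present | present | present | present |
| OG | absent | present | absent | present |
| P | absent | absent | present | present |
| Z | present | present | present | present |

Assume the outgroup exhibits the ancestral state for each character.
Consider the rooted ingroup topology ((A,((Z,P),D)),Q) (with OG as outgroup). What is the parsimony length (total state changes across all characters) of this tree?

7

Map each character onto ((A,((Z,P),D)),Q) (rooted by OG) and count the minimum state changes it requires (Fitch parsimony):
retractile claws: 2; ocelli absent: 2; nectar spur: 2; calcified operculum: 1.
Total tree length = 7.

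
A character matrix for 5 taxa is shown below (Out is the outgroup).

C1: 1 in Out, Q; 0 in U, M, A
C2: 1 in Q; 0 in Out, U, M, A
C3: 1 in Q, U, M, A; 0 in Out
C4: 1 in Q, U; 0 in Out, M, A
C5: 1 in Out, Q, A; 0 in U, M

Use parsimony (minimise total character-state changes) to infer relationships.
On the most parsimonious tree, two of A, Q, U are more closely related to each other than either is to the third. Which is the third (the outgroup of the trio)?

Character polarity is set by the outgroup: the derived state is whichever differs from the outgroup's state, so for C1, C5 the derived state is '0', and for the remaining characters it is '1'.
C1 (derived state '0') is shared by A, M, and U — a synapomorphy uniting that clade.
C2 (derived state '1') is unique to Q (autapomorphy; uninformative for grouping).
All ingroup taxa share the derived state '1' for C3; it defines the ingroup but does not resolve relationships within it.
C4 (state '1') occurs in Q and U but conflicts with the nesting implied by the other characters — most parsimoniously interpreted as homoplasy.
C5: derived state '0' in M and U only — synapomorphy for {M, U}.
Most parsimonious ingroup topology: (Q,((U,M),A)).
U and A share a more recent common ancestor with each other than either does with Q, so Q is the least closely related of the three.

Q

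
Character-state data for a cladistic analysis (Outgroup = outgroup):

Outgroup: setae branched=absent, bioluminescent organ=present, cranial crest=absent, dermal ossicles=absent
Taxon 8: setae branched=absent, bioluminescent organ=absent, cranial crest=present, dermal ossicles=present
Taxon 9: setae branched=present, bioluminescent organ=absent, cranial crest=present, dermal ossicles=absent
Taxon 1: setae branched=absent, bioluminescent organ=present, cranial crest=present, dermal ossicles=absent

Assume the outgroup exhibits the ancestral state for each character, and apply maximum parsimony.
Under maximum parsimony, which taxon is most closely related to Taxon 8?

Taxon 9

Character polarity is set by the outgroup: the derived state is whichever differs from the outgroup's state, so for bioluminescent organ the derived state is 'absent', and for the remaining characters it is 'present'.
setae branched (derived state 'present') is unique to Taxon 9 (autapomorphy; uninformative for grouping).
bioluminescent organ (derived state 'absent') is shared by Taxon 8 and Taxon 9 — a synapomorphy uniting that clade.
cranial crest (derived state 'present') is shared by all ingroup taxa — unites the whole ingroup.
dermal ossicles: derived state 'present' in Taxon 8 only — an autapomorphy, so it tells us nothing about relationships among taxa.
Most parsimonious ingroup topology: ((Taxon 8,Taxon 9),Taxon 1).
Taxon 8 and Taxon 9 form a cherry on this tree, so they are sister taxa.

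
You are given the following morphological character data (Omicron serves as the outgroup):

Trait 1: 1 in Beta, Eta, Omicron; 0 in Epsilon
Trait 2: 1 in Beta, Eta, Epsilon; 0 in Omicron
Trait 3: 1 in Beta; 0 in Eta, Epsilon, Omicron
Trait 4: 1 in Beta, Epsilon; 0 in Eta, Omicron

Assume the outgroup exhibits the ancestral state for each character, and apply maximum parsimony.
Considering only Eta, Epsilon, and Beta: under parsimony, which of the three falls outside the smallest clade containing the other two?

Eta

Character polarity is set by the outgroup: the derived state is whichever differs from the outgroup's state, so for Trait 1 the derived state is '0', and for the remaining characters it is '1'.
Trait 1 (derived state '0') is unique to Epsilon (autapomorphy; uninformative for grouping).
Trait 2 (derived state '1') is shared by all ingroup taxa — unites the whole ingroup.
Trait 3 (derived state '1') is unique to Beta (autapomorphy; uninformative for grouping).
Trait 4 (derived state '1') is shared by Beta and Epsilon — a synapomorphy uniting that clade.
Most parsimonious ingroup topology: ((Epsilon,Beta),Eta).
Beta and Epsilon share a more recent common ancestor with each other than either does with Eta, so Eta is the least closely related of the three.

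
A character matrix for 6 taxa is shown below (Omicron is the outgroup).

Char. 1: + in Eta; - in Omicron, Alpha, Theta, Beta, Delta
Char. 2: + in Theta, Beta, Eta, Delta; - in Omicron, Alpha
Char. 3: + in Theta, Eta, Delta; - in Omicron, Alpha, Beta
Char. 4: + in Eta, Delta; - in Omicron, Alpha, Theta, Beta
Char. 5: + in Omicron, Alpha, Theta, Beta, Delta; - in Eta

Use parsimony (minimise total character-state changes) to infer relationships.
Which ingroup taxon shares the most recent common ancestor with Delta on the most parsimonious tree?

Character polarity is set by the outgroup: the derived state is whichever differs from the outgroup's state, so for Char. 5 the derived state is '-', and for the remaining characters it is '+'.
Char. 1 (derived state '+') is unique to Eta (autapomorphy; uninformative for grouping).
Only Beta, Delta, Eta, and Theta show the derived state '+' for Char. 2, supporting them as a clade.
Char. 3 (derived state '+') is shared by Delta, Eta, and Theta — a synapomorphy uniting that clade.
Char. 4: derived state '+' in Delta and Eta only — synapomorphy for {Delta, Eta}.
Char. 5: derived state '-' in Eta only — an autapomorphy, so it tells us nothing about relationships among taxa.
Most parsimonious ingroup topology: (Alpha,((Theta,(Eta,Delta)),Beta)).
Delta and Eta form a cherry on this tree, so they are sister taxa.

Eta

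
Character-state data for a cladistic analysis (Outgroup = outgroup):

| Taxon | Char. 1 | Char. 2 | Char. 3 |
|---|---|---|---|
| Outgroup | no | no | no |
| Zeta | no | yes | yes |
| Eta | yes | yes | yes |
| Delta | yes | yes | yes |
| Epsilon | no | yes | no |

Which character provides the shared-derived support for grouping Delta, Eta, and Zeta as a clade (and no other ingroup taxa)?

The outgroup has state 'no' for every character, so 'yes' is the derived state throughout.
Only Delta and Eta show the derived state 'yes' for Char. 1, supporting them as a clade.
Char. 2 (derived state 'yes') is shared by all ingroup taxa — unites the whole ingroup.
Char. 3: derived state 'yes' in Delta, Eta, and Zeta only — synapomorphy for {Delta, Eta, Zeta}.
Most parsimonious ingroup topology: ((Zeta,(Eta,Delta)),Epsilon).
The clade {Delta, Eta, Zeta} is supported by Char. 3: its derived state 'yes' occurs in exactly those taxa and in no other taxon (including the outgroup).

Char. 3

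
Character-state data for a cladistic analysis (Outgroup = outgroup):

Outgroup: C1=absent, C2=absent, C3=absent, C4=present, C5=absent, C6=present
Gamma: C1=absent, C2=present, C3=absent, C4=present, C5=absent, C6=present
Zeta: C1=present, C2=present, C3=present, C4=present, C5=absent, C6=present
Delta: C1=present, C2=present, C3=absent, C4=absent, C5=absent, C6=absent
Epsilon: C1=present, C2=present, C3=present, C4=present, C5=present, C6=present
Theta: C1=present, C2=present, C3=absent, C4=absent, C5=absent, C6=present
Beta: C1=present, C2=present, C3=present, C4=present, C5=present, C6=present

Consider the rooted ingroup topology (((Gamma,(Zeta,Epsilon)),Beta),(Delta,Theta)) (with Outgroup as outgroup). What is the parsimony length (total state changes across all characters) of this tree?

9

Map each character onto (((Gamma,(Zeta,Epsilon)),Beta),(Delta,Theta)) (rooted by Outgroup) and count the minimum state changes it requires (Fitch parsimony):
C1: 2; C2: 1; C3: 2; C4: 1; C5: 2; C6: 1.
Total tree length = 9.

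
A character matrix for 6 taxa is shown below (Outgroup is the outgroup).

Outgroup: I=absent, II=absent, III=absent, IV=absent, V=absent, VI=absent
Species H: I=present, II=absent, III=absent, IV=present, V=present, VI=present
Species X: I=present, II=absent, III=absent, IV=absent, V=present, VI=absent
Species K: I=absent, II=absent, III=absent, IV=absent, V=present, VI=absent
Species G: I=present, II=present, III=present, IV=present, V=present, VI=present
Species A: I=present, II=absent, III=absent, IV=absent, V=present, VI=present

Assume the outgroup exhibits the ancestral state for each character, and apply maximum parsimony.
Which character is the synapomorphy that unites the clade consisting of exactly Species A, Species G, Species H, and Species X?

I

The outgroup has state 'absent' for every character, so 'present' is the derived state throughout.
I (derived state 'present') is shared by Species A, Species G, Species H, and Species X — a synapomorphy uniting that clade.
II: derived state 'present' in Species G only — an autapomorphy, so it tells us nothing about relationships among taxa.
III: derived state 'present' in Species G only — an autapomorphy, so it tells us nothing about relationships among taxa.
IV: derived state 'present' in Species G and Species H only — synapomorphy for {Species G, Species H}.
All ingroup taxa share the derived state 'present' for V; it defines the ingroup but does not resolve relationships within it.
Only Species A, Species G, and Species H show the derived state 'present' for VI, supporting them as a clade.
Most parsimonious ingroup topology: ((((Species H,Species G),Species A),Species X),Species K).
The clade {Species A, Species G, Species H, Species X} is supported by I: its derived state 'present' occurs in exactly those taxa and in no other taxon (including the outgroup).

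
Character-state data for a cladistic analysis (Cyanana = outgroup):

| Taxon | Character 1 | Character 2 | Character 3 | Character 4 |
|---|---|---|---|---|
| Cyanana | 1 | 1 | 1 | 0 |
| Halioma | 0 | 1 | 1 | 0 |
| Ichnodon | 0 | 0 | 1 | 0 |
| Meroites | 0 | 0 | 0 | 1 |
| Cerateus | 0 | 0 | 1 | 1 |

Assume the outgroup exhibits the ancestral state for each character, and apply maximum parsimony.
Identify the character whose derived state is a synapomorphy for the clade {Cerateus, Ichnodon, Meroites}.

Character 2

Character polarity is set by the outgroup: the derived state is whichever differs from the outgroup's state, so for Character 1, Character 2, Character 3 the derived state is '0', and for the remaining characters it is '1'.
All ingroup taxa share the derived state '0' for Character 1; it defines the ingroup but does not resolve relationships within it.
Character 2 (derived state '0') is shared by Cerateus, Ichnodon, and Meroites — a synapomorphy uniting that clade.
Character 3: derived state '0' in Meroites only — an autapomorphy, so it tells us nothing about relationships among taxa.
Character 4 (derived state '1') is shared by Cerateus and Meroites — a synapomorphy uniting that clade.
Most parsimonious ingroup topology: (((Cerateus,Meroites),Ichnodon),Halioma).
The clade {Cerateus, Ichnodon, Meroites} is supported by Character 2: its derived state '0' occurs in exactly those taxa and in no other taxon (including the outgroup).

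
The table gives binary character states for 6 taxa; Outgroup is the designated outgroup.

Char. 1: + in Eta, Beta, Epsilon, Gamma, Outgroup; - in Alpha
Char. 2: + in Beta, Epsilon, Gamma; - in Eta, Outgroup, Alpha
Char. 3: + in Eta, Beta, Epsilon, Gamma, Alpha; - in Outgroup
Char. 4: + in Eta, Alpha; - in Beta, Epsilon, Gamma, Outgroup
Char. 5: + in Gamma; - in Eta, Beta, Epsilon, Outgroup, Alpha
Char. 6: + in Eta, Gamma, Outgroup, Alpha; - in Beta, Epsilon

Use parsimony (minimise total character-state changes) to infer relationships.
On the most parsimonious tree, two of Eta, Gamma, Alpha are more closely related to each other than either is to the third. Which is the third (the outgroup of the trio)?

Character polarity is set by the outgroup: the derived state is whichever differs from the outgroup's state, so for Char. 1, Char. 6 the derived state is '-', and for the remaining characters it is '+'.
Char. 1: derived state '-' in Alpha only — an autapomorphy, so it tells us nothing about relationships among taxa.
Only Beta, Epsilon, and Gamma show the derived state '+' for Char. 2, supporting them as a clade.
All ingroup taxa share the derived state '+' for Char. 3; it defines the ingroup but does not resolve relationships within it.
Char. 4: derived state '+' in Alpha and Eta only — synapomorphy for {Alpha, Eta}.
Char. 5: derived state '+' in Gamma only — an autapomorphy, so it tells us nothing about relationships among taxa.
Char. 6: derived state '-' in Beta and Epsilon only — synapomorphy for {Beta, Epsilon}.
Most parsimonious ingroup topology: (((Epsilon,Beta),Gamma),(Alpha,Eta)).
Eta and Alpha share a more recent common ancestor with each other than either does with Gamma, so Gamma is the least closely related of the three.

Gamma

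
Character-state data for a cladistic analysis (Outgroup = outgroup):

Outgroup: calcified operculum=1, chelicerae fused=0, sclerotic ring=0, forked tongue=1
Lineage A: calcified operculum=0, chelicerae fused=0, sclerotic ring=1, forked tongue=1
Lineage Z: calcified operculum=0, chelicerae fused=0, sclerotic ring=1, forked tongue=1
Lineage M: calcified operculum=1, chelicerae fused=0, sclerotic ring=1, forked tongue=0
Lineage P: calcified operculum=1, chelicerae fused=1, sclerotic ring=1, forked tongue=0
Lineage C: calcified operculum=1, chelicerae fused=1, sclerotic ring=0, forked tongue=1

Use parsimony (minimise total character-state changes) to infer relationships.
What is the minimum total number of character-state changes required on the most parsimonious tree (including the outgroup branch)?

5

Character polarity is set by the outgroup: the derived state is whichever differs from the outgroup's state, so for calcified operculum, forked tongue the derived state is '0', and for the remaining characters it is '1'.
calcified operculum (derived state '0') is shared by Lineage A and Lineage Z — a synapomorphy uniting that clade.
chelicerae fused groups Lineage C and Lineage P, which is incompatible with the clades supported by the remaining characters; treating it as convergent (homoplasy) costs fewer steps than any alternative tree.
Only Lineage A, Lineage M, Lineage P, and Lineage Z show the derived state '1' for sclerotic ring, supporting them as a clade.
Only Lineage M and Lineage P show the derived state '0' for forked tongue, supporting them as a clade.
Most parsimonious ingroup topology: (((Lineage A,Lineage Z),(Lineage M,Lineage P)),Lineage C).
Changes per character on this tree: calcified operculum: 1; chelicerae fused: 2; sclerotic ring: 1; forked tongue: 1.
Total = 5.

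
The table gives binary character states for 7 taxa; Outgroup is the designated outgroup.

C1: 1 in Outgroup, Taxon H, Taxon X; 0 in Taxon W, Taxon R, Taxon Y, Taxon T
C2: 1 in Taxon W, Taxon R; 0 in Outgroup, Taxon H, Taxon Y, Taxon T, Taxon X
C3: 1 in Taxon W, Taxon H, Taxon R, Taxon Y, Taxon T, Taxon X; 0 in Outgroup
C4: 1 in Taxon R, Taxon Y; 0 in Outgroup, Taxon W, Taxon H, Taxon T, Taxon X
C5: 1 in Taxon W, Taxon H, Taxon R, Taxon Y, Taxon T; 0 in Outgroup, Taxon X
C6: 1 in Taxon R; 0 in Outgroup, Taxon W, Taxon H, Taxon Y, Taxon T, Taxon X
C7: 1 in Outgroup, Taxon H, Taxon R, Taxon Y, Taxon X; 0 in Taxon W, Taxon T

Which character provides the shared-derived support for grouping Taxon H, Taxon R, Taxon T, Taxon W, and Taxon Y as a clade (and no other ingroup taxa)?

C5

Character polarity is set by the outgroup: the derived state is whichever differs from the outgroup's state, so for C1, C7 the derived state is '0', and for the remaining characters it is '1'.
C1: derived state '0' in Taxon R, Taxon T, Taxon W, and Taxon Y only — synapomorphy for {Taxon R, Taxon T, Taxon W, Taxon Y}.
C2 (state '1') occurs in Taxon R and Taxon W but conflicts with the nesting implied by the other characters — most parsimoniously interpreted as homoplasy.
C3 (derived state '1') is shared by all ingroup taxa — unites the whole ingroup.
C4: derived state '1' in Taxon R and Taxon Y only — synapomorphy for {Taxon R, Taxon Y}.
Only Taxon H, Taxon R, Taxon T, Taxon W, and Taxon Y show the derived state '1' for C5, supporting them as a clade.
C6 (derived state '1') is unique to Taxon R (autapomorphy; uninformative for grouping).
C7 (derived state '0') is shared by Taxon T and Taxon W — a synapomorphy uniting that clade.
Most parsimonious ingroup topology: ((((Taxon R,Taxon Y),(Taxon T,Taxon W)),Taxon H),Taxon X).
The clade {Taxon H, Taxon R, Taxon T, Taxon W, Taxon Y} is supported by C5: its derived state '1' occurs in exactly those taxa and in no other taxon (including the outgroup).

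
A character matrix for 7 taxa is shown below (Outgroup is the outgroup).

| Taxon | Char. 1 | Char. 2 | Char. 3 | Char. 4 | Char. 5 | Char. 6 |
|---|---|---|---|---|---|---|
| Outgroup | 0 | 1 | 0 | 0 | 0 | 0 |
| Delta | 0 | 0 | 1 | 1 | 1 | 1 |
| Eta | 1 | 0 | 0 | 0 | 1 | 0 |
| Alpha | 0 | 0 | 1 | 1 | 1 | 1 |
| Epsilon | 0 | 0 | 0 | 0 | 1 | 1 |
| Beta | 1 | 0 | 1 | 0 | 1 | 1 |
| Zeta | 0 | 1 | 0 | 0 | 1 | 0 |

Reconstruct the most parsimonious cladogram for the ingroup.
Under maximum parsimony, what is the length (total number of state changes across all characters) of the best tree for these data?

7

Character polarity is set by the outgroup: the derived state is whichever differs from the outgroup's state, so for Char. 2 the derived state is '0', and for the remaining characters it is '1'.
Char. 1 (state '1') occurs in Beta and Eta but conflicts with the nesting implied by the other characters — most parsimoniously interpreted as homoplasy.
Char. 2 (derived state '0') is shared by Alpha, Beta, Delta, Epsilon, and Eta — a synapomorphy uniting that clade.
Char. 3: derived state '1' in Alpha, Beta, and Delta only — synapomorphy for {Alpha, Beta, Delta}.
Char. 4 (derived state '1') is shared by Alpha and Delta — a synapomorphy uniting that clade.
Char. 5 (derived state '1') is shared by all ingroup taxa — unites the whole ingroup.
Only Alpha, Beta, Delta, and Epsilon show the derived state '1' for Char. 6, supporting them as a clade.
Most parsimonious ingroup topology: (((((Delta,Alpha),Beta),Epsilon),Eta),Zeta).
Changes per character on this tree: Char. 1: 2; Char. 2: 1; Char. 3: 1; Char. 4: 1; Char. 5: 1; Char. 6: 1.
Total = 7.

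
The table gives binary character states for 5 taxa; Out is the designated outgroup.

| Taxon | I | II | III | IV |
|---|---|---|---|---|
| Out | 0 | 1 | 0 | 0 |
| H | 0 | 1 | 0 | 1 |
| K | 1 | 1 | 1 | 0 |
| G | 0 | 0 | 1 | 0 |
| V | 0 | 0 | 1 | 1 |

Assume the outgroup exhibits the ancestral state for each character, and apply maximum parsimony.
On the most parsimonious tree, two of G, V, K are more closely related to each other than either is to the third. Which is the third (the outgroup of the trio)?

K

Character polarity is set by the outgroup: the derived state is whichever differs from the outgroup's state, so for II the derived state is '0', and for the remaining characters it is '1'.
I (derived state '1') is unique to K (autapomorphy; uninformative for grouping).
II: derived state '0' in G and V only — synapomorphy for {G, V}.
III (derived state '1') is shared by G, K, and V — a synapomorphy uniting that clade.
IV groups H and V, which is incompatible with the clades supported by the remaining characters; treating it as convergent (homoplasy) costs fewer steps than any alternative tree.
Most parsimonious ingroup topology: (H,(K,(G,V))).
V and G share a more recent common ancestor with each other than either does with K, so K is the least closely related of the three.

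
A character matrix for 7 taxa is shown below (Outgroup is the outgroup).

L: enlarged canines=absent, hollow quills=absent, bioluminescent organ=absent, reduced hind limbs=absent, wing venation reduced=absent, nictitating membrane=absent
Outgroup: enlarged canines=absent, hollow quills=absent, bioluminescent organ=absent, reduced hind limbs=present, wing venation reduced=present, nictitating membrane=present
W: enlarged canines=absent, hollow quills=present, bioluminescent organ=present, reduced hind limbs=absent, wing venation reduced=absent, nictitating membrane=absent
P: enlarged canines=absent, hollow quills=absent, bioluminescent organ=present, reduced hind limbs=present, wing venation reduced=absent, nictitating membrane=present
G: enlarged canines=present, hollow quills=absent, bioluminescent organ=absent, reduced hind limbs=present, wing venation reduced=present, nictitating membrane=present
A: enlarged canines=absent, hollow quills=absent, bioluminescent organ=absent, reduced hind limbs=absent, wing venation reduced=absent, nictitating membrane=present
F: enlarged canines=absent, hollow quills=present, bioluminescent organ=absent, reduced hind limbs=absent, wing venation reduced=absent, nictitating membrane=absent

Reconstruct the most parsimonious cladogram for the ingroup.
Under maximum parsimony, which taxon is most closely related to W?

Character polarity is set by the outgroup: the derived state is whichever differs from the outgroup's state, so for reduced hind limbs, wing venation reduced, nictitating membrane the derived state is 'absent', and for the remaining characters it is 'present'.
enlarged canines: derived state 'present' in G only — an autapomorphy, so it tells us nothing about relationships among taxa.
hollow quills: derived state 'present' in F and W only — synapomorphy for {F, W}.
bioluminescent organ (state 'present') occurs in P and W but conflicts with the nesting implied by the other characters — most parsimoniously interpreted as homoplasy.
reduced hind limbs (derived state 'absent') is shared by A, F, L, and W — a synapomorphy uniting that clade.
wing venation reduced: derived state 'absent' in A, F, L, P, and W only — synapomorphy for {A, F, L, P, W}.
nictitating membrane (derived state 'absent') is shared by F, L, and W — a synapomorphy uniting that clade.
Most parsimonious ingroup topology: ((P,(((F,W),L),A)),G).
W and F form a cherry on this tree, so they are sister taxa.

F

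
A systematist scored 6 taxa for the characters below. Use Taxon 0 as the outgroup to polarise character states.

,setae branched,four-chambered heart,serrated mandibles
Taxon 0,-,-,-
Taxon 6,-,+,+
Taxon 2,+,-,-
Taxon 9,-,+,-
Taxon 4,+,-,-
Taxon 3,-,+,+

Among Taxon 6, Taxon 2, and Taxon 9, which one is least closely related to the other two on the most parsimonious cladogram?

Taxon 2

The outgroup has state '-' for every character, so '+' is the derived state throughout.
Only Taxon 2 and Taxon 4 show the derived state '+' for setae branched, supporting them as a clade.
four-chambered heart: derived state '+' in Taxon 3, Taxon 6, and Taxon 9 only — synapomorphy for {Taxon 3, Taxon 6, Taxon 9}.
serrated mandibles: derived state '+' in Taxon 3 and Taxon 6 only — synapomorphy for {Taxon 3, Taxon 6}.
Most parsimonious ingroup topology: (((Taxon 6,Taxon 3),Taxon 9),(Taxon 2,Taxon 4)).
Taxon 9 and Taxon 6 share a more recent common ancestor with each other than either does with Taxon 2, so Taxon 2 is the least closely related of the three.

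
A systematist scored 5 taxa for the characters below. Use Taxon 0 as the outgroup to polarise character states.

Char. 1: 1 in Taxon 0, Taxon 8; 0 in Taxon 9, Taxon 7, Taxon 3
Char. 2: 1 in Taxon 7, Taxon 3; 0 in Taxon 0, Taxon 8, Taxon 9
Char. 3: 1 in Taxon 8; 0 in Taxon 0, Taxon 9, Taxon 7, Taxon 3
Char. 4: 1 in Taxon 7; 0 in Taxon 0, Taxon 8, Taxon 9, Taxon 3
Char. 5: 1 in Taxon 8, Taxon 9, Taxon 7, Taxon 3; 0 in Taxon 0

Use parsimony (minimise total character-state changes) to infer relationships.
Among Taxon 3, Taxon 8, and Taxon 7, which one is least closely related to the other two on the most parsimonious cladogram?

Character polarity is set by the outgroup: the derived state is whichever differs from the outgroup's state, so for Char. 1 the derived state is '0', and for the remaining characters it is '1'.
Char. 1: derived state '0' in Taxon 3, Taxon 7, and Taxon 9 only — synapomorphy for {Taxon 3, Taxon 7, Taxon 9}.
Only Taxon 3 and Taxon 7 show the derived state '1' for Char. 2, supporting them as a clade.
Char. 3 (derived state '1') is unique to Taxon 8 (autapomorphy; uninformative for grouping).
Char. 4: derived state '1' in Taxon 7 only — an autapomorphy, so it tells us nothing about relationships among taxa.
Char. 5 (derived state '1') is shared by all ingroup taxa — unites the whole ingroup.
Most parsimonious ingroup topology: (Taxon 8,(Taxon 9,(Taxon 7,Taxon 3))).
Taxon 7 and Taxon 3 share a more recent common ancestor with each other than either does with Taxon 8, so Taxon 8 is the least closely related of the three.

Taxon 8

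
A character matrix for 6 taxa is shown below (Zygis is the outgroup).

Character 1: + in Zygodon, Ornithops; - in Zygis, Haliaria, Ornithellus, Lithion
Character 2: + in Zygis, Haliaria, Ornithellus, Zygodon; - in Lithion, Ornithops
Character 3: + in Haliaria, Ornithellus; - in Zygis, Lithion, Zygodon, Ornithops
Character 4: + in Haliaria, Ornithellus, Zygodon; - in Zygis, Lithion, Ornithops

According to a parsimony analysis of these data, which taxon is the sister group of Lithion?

Character polarity is set by the outgroup: the derived state is whichever differs from the outgroup's state, so for Character 2 the derived state is '-', and for the remaining characters it is '+'.
Character 1 (state '+') occurs in Ornithops and Zygodon but conflicts with the nesting implied by the other characters — most parsimoniously interpreted as homoplasy.
Only Lithion and Ornithops show the derived state '-' for Character 2, supporting them as a clade.
Only Haliaria and Ornithellus show the derived state '+' for Character 3, supporting them as a clade.
Character 4 (derived state '+') is shared by Haliaria, Ornithellus, and Zygodon — a synapomorphy uniting that clade.
Most parsimonious ingroup topology: (((Haliaria,Ornithellus),Zygodon),(Lithion,Ornithops)).
Lithion and Ornithops form a cherry on this tree, so they are sister taxa.

Ornithops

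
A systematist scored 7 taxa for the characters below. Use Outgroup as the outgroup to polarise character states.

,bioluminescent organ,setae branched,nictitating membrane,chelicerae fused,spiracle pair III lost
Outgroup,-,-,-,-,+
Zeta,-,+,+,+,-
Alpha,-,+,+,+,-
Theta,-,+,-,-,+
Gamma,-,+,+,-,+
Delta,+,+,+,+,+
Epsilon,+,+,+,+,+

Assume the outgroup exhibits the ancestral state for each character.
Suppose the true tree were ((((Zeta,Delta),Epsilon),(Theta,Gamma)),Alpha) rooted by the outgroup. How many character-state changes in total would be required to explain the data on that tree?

Map each character onto ((((Zeta,Delta),Epsilon),(Theta,Gamma)),Alpha) (rooted by Outgroup) and count the minimum state changes it requires (Fitch parsimony):
bioluminescent organ: 2; setae branched: 1; nictitating membrane: 2; chelicerae fused: 2; spiracle pair III lost: 2.
Total tree length = 9.

9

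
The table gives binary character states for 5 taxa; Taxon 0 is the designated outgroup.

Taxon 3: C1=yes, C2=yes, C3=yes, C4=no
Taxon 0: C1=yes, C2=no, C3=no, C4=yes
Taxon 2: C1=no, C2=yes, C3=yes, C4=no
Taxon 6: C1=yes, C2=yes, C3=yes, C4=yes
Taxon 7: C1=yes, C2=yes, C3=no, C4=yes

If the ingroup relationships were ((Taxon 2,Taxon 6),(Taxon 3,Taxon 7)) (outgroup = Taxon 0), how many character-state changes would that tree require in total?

6

Map each character onto ((Taxon 2,Taxon 6),(Taxon 3,Taxon 7)) (rooted by Taxon 0) and count the minimum state changes it requires (Fitch parsimony):
C1: 1; C2: 1; C3: 2; C4: 2.
Total tree length = 6.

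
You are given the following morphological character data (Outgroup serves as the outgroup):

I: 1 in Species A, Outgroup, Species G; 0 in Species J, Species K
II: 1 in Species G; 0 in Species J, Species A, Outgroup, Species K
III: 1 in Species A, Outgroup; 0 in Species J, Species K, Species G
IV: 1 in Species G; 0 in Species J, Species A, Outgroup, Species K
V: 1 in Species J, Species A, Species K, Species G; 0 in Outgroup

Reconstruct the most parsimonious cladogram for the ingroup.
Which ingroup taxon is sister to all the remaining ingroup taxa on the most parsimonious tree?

Species A

Character polarity is set by the outgroup: the derived state is whichever differs from the outgroup's state, so for I, III the derived state is '0', and for the remaining characters it is '1'.
I: derived state '0' in Species J and Species K only — synapomorphy for {Species J, Species K}.
II: derived state '1' in Species G only — an autapomorphy, so it tells us nothing about relationships among taxa.
III: derived state '0' in Species G, Species J, and Species K only — synapomorphy for {Species G, Species J, Species K}.
IV (derived state '1') is unique to Species G (autapomorphy; uninformative for grouping).
V (derived state '1') is shared by all ingroup taxa — unites the whole ingroup.
Most parsimonious ingroup topology: (Species A,((Species K,Species J),Species G)).
Species A is sister to the clade containing all other ingroup taxa, so it is the earliest-diverging (most basal) ingroup lineage.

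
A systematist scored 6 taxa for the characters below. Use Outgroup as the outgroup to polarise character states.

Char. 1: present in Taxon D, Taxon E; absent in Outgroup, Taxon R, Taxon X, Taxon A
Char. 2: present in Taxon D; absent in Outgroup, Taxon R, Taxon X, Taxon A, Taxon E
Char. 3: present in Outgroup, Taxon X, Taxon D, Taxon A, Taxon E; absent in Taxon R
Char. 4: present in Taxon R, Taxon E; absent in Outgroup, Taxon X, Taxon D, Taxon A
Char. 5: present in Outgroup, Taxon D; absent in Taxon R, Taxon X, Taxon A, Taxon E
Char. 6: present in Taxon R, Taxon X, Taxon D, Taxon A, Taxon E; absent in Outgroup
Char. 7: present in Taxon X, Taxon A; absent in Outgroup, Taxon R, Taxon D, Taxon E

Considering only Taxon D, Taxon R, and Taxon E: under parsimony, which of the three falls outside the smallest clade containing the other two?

Taxon D

Character polarity is set by the outgroup: the derived state is whichever differs from the outgroup's state, so for Char. 3, Char. 5 the derived state is 'absent', and for the remaining characters it is 'present'.
Char. 1 groups Taxon D and Taxon E, which is incompatible with the clades supported by the remaining characters; treating it as convergent (homoplasy) costs fewer steps than any alternative tree.
Char. 2: derived state 'present' in Taxon D only — an autapomorphy, so it tells us nothing about relationships among taxa.
Char. 3: derived state 'absent' in Taxon R only — an autapomorphy, so it tells us nothing about relationships among taxa.
Only Taxon E and Taxon R show the derived state 'present' for Char. 4, supporting them as a clade.
Char. 5: derived state 'absent' in Taxon A, Taxon E, Taxon R, and Taxon X only — synapomorphy for {Taxon A, Taxon E, Taxon R, Taxon X}.
Char. 6 (derived state 'present') is shared by all ingroup taxa — unites the whole ingroup.
Only Taxon A and Taxon X show the derived state 'present' for Char. 7, supporting them as a clade.
Most parsimonious ingroup topology: (((Taxon R,Taxon E),(Taxon X,Taxon A)),Taxon D).
Taxon E and Taxon R share a more recent common ancestor with each other than either does with Taxon D, so Taxon D is the least closely related of the three.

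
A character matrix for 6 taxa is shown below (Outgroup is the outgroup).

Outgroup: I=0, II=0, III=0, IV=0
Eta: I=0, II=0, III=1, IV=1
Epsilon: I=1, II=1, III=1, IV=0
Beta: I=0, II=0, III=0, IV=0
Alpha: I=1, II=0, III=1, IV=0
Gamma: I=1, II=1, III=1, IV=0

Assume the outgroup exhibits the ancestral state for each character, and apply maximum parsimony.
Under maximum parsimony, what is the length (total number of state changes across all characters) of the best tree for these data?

4

The outgroup has state '0' for every character, so '1' is the derived state throughout.
Only Alpha, Epsilon, and Gamma show the derived state '1' for I, supporting them as a clade.
II: derived state '1' in Epsilon and Gamma only — synapomorphy for {Epsilon, Gamma}.
III (derived state '1') is shared by Alpha, Epsilon, Eta, and Gamma — a synapomorphy uniting that clade.
IV (derived state '1') is unique to Eta (autapomorphy; uninformative for grouping).
Most parsimonious ingroup topology: ((Eta,((Epsilon,Gamma),Alpha)),Beta).
Changes per character on this tree: I: 1; II: 1; III: 1; IV: 1.
Total = 4.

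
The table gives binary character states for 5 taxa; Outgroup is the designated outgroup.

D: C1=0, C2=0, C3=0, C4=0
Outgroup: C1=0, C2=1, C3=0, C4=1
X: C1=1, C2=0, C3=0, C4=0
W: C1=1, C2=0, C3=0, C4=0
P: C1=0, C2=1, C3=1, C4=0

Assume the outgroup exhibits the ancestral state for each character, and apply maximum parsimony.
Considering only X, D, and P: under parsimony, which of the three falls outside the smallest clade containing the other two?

P

Character polarity is set by the outgroup: the derived state is whichever differs from the outgroup's state, so for C2, C4 the derived state is '0', and for the remaining characters it is '1'.
C1 (derived state '1') is shared by W and X — a synapomorphy uniting that clade.
C2: derived state '0' in D, W, and X only — synapomorphy for {D, W, X}.
C3: derived state '1' in P only — an autapomorphy, so it tells us nothing about relationships among taxa.
C4 (derived state '0') is shared by all ingroup taxa — unites the whole ingroup.
Most parsimonious ingroup topology: ((D,(X,W)),P).
X and D share a more recent common ancestor with each other than either does with P, so P is the least closely related of the three.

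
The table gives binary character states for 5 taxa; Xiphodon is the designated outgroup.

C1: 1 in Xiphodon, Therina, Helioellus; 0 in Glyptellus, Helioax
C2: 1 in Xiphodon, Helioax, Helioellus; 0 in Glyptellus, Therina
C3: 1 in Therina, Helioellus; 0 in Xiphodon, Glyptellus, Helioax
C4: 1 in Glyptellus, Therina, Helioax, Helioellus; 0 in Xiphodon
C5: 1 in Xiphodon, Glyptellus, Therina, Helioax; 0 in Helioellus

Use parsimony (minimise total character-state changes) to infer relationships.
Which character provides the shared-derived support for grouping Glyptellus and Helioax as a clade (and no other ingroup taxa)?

C1

Character polarity is set by the outgroup: the derived state is whichever differs from the outgroup's state, so for C1, C2, C5 the derived state is '0', and for the remaining characters it is '1'.
C1: derived state '0' in Glyptellus and Helioax only — synapomorphy for {Glyptellus, Helioax}.
C2 groups Glyptellus and Therina, which is incompatible with the clades supported by the remaining characters; treating it as convergent (homoplasy) costs fewer steps than any alternative tree.
C3: derived state '1' in Helioellus and Therina only — synapomorphy for {Helioellus, Therina}.
All ingroup taxa share the derived state '1' for C4; it defines the ingroup but does not resolve relationships within it.
C5: derived state '0' in Helioellus only — an autapomorphy, so it tells us nothing about relationships among taxa.
Most parsimonious ingroup topology: ((Glyptellus,Helioax),(Therina,Helioellus)).
The clade {Glyptellus, Helioax} is supported by C1: its derived state '0' occurs in exactly those taxa and in no other taxon (including the outgroup).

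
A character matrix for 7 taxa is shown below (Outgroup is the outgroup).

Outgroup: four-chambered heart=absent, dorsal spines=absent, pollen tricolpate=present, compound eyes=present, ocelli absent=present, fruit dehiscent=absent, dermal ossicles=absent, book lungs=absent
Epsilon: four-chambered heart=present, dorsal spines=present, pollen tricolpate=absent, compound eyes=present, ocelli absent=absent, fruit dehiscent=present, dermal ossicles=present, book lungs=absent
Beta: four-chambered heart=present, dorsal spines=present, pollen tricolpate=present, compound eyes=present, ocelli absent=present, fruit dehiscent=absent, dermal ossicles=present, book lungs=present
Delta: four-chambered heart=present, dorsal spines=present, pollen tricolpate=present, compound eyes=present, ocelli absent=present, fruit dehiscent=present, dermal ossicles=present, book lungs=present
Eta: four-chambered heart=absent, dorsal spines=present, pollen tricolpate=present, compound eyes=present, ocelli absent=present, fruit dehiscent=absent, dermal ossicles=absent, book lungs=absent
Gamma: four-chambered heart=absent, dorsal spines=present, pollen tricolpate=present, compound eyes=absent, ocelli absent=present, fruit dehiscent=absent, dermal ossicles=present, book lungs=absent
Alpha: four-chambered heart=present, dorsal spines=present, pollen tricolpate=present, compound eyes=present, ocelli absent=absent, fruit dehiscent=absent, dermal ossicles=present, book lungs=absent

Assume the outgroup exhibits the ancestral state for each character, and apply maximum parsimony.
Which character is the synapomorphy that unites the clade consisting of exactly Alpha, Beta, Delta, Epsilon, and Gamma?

Character polarity is set by the outgroup: the derived state is whichever differs from the outgroup's state, so for pollen tricolpate, compound eyes, ocelli absent the derived state is 'absent', and for the remaining characters it is 'present'.
four-chambered heart (derived state 'present') is shared by Alpha, Beta, Delta, and Epsilon — a synapomorphy uniting that clade.
All ingroup taxa share the derived state 'present' for dorsal spines; it defines the ingroup but does not resolve relationships within it.
pollen tricolpate: derived state 'absent' in Epsilon only — an autapomorphy, so it tells us nothing about relationships among taxa.
compound eyes: derived state 'absent' in Gamma only — an autapomorphy, so it tells us nothing about relationships among taxa.
Only Alpha and Epsilon show the derived state 'absent' for ocelli absent, supporting them as a clade.
fruit dehiscent (state 'present') occurs in Delta and Epsilon but conflicts with the nesting implied by the other characters — most parsimoniously interpreted as homoplasy.
Only Alpha, Beta, Delta, Epsilon, and Gamma show the derived state 'present' for dermal ossicles, supporting them as a clade.
book lungs: derived state 'present' in Beta and Delta only — synapomorphy for {Beta, Delta}.
Most parsimonious ingroup topology: ((((Epsilon,Alpha),(Beta,Delta)),Gamma),Eta).
The clade {Alpha, Beta, Delta, Epsilon, Gamma} is supported by dermal ossicles: its derived state 'present' occurs in exactly those taxa and in no other taxon (including the outgroup).

dermal ossicles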